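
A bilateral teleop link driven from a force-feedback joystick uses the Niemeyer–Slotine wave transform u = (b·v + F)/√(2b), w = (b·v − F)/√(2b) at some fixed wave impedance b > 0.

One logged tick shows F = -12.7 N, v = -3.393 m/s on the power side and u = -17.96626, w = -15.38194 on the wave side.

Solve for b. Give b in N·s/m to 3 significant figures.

b = 48.3 N·s/m

u + w = -33.34820;  u + w = √(2b)·v, so √(2b) = -33.34820/(-3.393) = 9.82853.
b = (√(2b))²/2 = 96.59999/2 = 48.29999.
(Check via u − w = 2F/√(2b): u − w = -2.58432, 2F/√(2b) = -2.58431.)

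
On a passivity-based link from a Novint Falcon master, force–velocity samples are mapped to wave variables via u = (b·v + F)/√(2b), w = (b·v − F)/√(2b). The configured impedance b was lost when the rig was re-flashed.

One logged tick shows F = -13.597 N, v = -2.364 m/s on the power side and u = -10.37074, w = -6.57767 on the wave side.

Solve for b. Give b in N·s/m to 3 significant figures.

b = 25.7 N·s/m

u + w = -16.9484;  u + w = √(2b)·v, so √(2b) = -16.9484/(-2.364) = 7.1694.
b = (√(2b))²/2 = 51.4000/2 = 25.7000.
(Check via u − w = 2F/√(2b): u − w = -3.7931, 2F/√(2b) = -3.7931.)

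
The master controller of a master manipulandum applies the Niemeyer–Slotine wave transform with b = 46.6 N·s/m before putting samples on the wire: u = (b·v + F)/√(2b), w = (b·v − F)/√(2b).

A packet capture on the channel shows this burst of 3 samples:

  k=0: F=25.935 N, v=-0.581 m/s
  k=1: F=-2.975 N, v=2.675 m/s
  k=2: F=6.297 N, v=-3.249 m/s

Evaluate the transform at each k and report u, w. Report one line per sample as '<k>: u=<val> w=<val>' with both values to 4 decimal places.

0: u=-0.1180 w=-5.4909
1: u=12.6041 w=13.2204
2: u=-15.0307 w=-16.3352

k=0: b·v=46.6×(-0.581)=-27.0746; √(2b)=9.6540; u=(-27.0746+25.935)/9.6540=-0.1180, w=(-27.0746−25.935)/9.6540=-5.4909
k=1: b·v=46.6×2.675=124.6550; √(2b)=9.6540; u=(124.6550+(-2.975))/9.6540=12.6041, w=(124.6550−(-2.975))/9.6540=13.2204
k=2: b·v=46.6×(-3.249)=-151.4034; √(2b)=9.6540; u=(-151.4034+6.297)/9.6540=-15.0307, w=(-151.4034−6.297)/9.6540=-16.3352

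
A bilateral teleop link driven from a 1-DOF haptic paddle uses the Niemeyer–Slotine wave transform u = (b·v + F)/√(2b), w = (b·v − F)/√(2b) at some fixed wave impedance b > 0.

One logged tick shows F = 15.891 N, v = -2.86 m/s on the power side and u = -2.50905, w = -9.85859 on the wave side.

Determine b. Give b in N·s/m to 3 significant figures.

u + w = -12.36764;  u + w = √(2b)·v, so √(2b) = -12.36764/(-2.86) = 4.32435.
b = (√(2b))²/2 = 18.70000/2 = 9.35000.
(Check via u − w = 2F/√(2b): u − w = 7.34954, 2F/√(2b) = 7.34954.)

b = 9.35 N·s/m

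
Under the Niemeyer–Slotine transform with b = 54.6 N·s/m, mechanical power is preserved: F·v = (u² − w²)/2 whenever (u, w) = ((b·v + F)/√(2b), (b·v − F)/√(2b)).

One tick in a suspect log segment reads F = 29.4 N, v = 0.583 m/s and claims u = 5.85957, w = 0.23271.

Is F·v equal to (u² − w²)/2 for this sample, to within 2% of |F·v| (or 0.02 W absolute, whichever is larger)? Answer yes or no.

yes

F·v = 29.4×0.583 = 17.1402 W.
(u² − w²)/2 = (34.3346 − 0.0542)/2 = 17.1402 W.
|Δ| = 0.0000;  2% of max(1, |F·v|) = 0.3428.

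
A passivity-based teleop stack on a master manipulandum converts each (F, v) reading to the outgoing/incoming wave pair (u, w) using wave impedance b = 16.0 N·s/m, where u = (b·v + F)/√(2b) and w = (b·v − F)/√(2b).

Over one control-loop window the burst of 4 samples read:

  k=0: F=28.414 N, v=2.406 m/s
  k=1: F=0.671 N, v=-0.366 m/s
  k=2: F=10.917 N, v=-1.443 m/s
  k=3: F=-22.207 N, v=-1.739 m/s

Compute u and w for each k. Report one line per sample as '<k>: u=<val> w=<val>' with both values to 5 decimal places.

k=0: b·v=16.0×2.406=38.49600; √(2b)=5.65685; u=(38.49600+28.414)/5.65685=11.82813, w=(38.49600−28.414)/5.65685=1.78226
k=1: b·v=16.0×(-0.366)=-5.85600; √(2b)=5.65685; u=(-5.85600+0.671)/5.65685=-0.91659, w=(-5.85600−0.671)/5.65685=-1.15382
k=2: b·v=16.0×(-1.443)=-23.08800; √(2b)=5.65685; u=(-23.08800+10.917)/5.65685=-2.15155, w=(-23.08800−10.917)/5.65685=-6.01129
k=3: b·v=16.0×(-1.739)=-27.82400; √(2b)=5.65685; u=(-27.82400+(-22.207))/5.65685=-8.84431, w=(-27.82400−(-22.207))/5.65685=-0.99295

0: u=11.82813 w=1.78226
1: u=-0.91659 w=-1.15382
2: u=-2.15155 w=-6.01129
3: u=-8.84431 w=-0.99295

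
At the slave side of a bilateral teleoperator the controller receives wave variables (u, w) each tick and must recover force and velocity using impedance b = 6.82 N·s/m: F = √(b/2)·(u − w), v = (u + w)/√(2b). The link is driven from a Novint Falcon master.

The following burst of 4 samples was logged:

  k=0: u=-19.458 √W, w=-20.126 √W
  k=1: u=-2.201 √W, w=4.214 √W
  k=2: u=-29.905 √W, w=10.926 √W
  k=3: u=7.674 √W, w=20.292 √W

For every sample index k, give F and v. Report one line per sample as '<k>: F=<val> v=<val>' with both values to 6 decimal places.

k=0: u−w=0.668000, u+w=-39.584000; √(b/2)=1.846619, √(2b)=3.693237; F=1.846619×0.668=1.233541, v=-39.584000/3.693237=-10.717969
k=1: u−w=-6.415000, u+w=2.013000; √(b/2)=1.846619, √(2b)=3.693237; F=1.846619×(-6.415)=-11.846058, v=2.013000/3.693237=0.545050
k=2: u−w=-40.831000, u+w=-18.979000; √(b/2)=1.846619, √(2b)=3.693237; F=1.846619×(-40.831)=-75.399281, v=-18.979000/3.693237=-5.138852
k=3: u−w=-12.618000, u+w=27.966000; √(b/2)=1.846619, √(2b)=3.693237; F=1.846619×(-12.618)=-23.300633, v=27.966000/3.693237=7.572219

0: F=1.233541 v=-10.717969
1: F=-11.846058 v=0.545050
2: F=-75.399281 v=-5.138852
3: F=-23.300633 v=7.572219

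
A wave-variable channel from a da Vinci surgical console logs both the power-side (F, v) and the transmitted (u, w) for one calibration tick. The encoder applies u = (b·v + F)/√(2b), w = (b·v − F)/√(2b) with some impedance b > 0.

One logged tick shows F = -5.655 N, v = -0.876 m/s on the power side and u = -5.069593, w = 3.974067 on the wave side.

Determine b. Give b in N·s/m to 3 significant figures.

u + w = -1.095526;  u + w = √(2b)·v, so √(2b) = -1.095526/(-0.876) = 1.250600.
b = (√(2b))²/2 = 1.564002/2 = 0.782001.
(Check via u − w = 2F/√(2b): u − w = -9.043660, 2F/√(2b) = -9.043656.)

b = 0.782 N·s/m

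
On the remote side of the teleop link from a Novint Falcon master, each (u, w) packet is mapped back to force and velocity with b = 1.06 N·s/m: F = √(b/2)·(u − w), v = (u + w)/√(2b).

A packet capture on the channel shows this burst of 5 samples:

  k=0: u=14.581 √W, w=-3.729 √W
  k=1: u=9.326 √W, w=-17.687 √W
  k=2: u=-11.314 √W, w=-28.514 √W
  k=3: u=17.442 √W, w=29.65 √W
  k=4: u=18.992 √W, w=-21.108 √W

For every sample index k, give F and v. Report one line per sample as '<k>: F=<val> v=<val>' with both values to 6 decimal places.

k=0: u−w=18.310000, u+w=10.852000; √(b/2)=0.728011, √(2b)=1.456022; F=0.728011×18.31=13.329881, v=10.852000/1.456022=7.453184
k=1: u−w=27.013000, u+w=-8.361000; √(b/2)=0.728011, √(2b)=1.456022; F=0.728011×27.013=19.665761, v=-8.361000/1.456022=-5.742358
k=2: u−w=17.200000, u+w=-39.828000; √(b/2)=0.728011, √(2b)=1.456022; F=0.728011×17.2=12.521789, v=-39.828000/1.456022=-27.353983
k=3: u−w=-12.208000, u+w=47.092000; √(b/2)=0.728011, √(2b)=1.456022; F=0.728011×(-12.208)=-8.887558, v=47.092000/1.456022=32.342918
k=4: u−w=40.100000, u+w=-2.116000; √(b/2)=0.728011, √(2b)=1.456022; F=0.728011×40.1=29.193241, v=-2.116000/1.456022=-1.453275

0: F=13.329881 v=7.453184
1: F=19.665761 v=-5.742358
2: F=12.521789 v=-27.353983
3: F=-8.887558 v=32.342918
4: F=29.193241 v=-1.453275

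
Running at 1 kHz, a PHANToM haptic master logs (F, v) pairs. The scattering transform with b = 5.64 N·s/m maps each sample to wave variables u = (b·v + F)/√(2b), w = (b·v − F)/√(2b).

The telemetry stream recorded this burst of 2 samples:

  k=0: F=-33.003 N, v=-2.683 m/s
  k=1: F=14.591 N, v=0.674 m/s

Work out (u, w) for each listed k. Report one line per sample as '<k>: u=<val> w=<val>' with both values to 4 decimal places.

0: u=-14.3320 w=5.3210
1: u=5.4762 w=-3.2126

k=0: b·v=5.64×(-2.683)=-15.1321; √(2b)=3.3586; u=(-15.1321+(-33.003))/3.3586=-14.3320, w=(-15.1321−(-33.003))/3.3586=5.3210
k=1: b·v=5.64×0.674=3.8014; √(2b)=3.3586; u=(3.8014+14.591)/3.3586=5.4762, w=(3.8014−14.591)/3.3586=-3.2126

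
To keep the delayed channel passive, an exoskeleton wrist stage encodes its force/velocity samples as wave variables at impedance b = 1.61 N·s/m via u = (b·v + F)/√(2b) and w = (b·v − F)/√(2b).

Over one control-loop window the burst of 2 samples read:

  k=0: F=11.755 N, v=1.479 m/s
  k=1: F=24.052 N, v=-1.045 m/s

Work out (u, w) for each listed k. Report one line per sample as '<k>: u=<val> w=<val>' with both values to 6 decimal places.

0: u=7.877791 w=-5.223820
1: u=12.466063 w=-14.341248

k=0: b·v=1.61×1.479=2.381190; √(2b)=1.794436; u=(2.381190+11.755)/1.794436=7.877791, w=(2.381190−11.755)/1.794436=-5.223820
k=1: b·v=1.61×(-1.045)=-1.682450; √(2b)=1.794436; u=(-1.682450+24.052)/1.794436=12.466063, w=(-1.682450−24.052)/1.794436=-14.341248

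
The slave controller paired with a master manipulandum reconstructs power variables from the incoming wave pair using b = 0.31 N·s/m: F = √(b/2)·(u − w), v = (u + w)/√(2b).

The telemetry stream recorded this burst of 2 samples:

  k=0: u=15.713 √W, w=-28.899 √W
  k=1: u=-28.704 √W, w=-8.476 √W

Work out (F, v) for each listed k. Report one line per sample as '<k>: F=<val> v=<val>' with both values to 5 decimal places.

0: F=17.56376 v=-16.74624
1: F=-7.96377 v=-47.21865

k=0: u−w=44.61200, u+w=-13.18600; √(b/2)=0.39370, √(2b)=0.78740; F=0.39370×44.612=17.56376, v=-13.18600/0.78740=-16.74624
k=1: u−w=-20.22800, u+w=-37.18000; √(b/2)=0.39370, √(2b)=0.78740; F=0.39370×(-20.228)=-7.96377, v=-37.18000/0.78740=-47.21865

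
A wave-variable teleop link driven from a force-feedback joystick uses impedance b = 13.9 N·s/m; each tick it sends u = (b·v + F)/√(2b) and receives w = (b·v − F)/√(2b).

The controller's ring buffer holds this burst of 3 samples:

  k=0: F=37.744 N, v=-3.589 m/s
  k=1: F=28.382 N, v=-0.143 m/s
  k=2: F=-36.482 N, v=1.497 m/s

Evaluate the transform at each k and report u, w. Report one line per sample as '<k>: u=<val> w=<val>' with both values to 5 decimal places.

0: u=-2.30307 w=-16.62019
1: u=5.00596 w=-5.75994
2: u=-2.97269 w=10.86572

k=0: b·v=13.9×(-3.589)=-49.88710; √(2b)=5.27257; u=(-49.88710+37.744)/5.27257=-2.30307, w=(-49.88710−37.744)/5.27257=-16.62019
k=1: b·v=13.9×(-0.143)=-1.98770; √(2b)=5.27257; u=(-1.98770+28.382)/5.27257=5.00596, w=(-1.98770−28.382)/5.27257=-5.75994
k=2: b·v=13.9×1.497=20.80830; √(2b)=5.27257; u=(20.80830+(-36.482))/5.27257=-2.97269, w=(20.80830−(-36.482))/5.27257=10.86572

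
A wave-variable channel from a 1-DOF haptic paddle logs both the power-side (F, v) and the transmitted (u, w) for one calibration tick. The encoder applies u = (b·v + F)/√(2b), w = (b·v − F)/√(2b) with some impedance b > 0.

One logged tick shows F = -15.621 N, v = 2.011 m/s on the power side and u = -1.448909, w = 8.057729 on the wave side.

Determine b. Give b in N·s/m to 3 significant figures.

u + w = 6.608820;  u + w = √(2b)·v, so √(2b) = 6.608820/2.011 = 3.286335.
b = (√(2b))²/2 = 10.799999/2 = 5.399999.
(Check via u − w = 2F/√(2b): u − w = -9.506638, 2F/√(2b) = -9.506638.)

b = 5.4 N·s/m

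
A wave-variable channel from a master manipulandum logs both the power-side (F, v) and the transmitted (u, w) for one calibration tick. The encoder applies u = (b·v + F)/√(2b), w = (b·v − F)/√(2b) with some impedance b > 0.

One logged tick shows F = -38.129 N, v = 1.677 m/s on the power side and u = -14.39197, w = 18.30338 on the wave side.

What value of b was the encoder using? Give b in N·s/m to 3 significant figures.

b = 2.72 N·s/m

u + w = 3.91141;  u + w = √(2b)·v, so √(2b) = 3.91141/1.677 = 2.33239.
b = (√(2b))²/2 = 5.44002/2 = 2.72001.
(Check via u − w = 2F/√(2b): u − w = -32.69535, 2F/√(2b) = -32.69529.)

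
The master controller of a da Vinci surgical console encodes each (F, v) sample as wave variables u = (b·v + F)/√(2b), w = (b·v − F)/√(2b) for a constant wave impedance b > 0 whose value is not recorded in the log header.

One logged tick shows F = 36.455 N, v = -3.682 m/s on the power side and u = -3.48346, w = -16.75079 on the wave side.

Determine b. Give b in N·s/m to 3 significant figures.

b = 15.1 N·s/m

u + w = -20.2342;  u + w = √(2b)·v, so √(2b) = -20.2342/(-3.682) = 5.4955.
b = (√(2b))²/2 = 30.2000/2 = 15.1000.
(Check via u − w = 2F/√(2b): u − w = 13.2673, 2F/√(2b) = 13.2673.)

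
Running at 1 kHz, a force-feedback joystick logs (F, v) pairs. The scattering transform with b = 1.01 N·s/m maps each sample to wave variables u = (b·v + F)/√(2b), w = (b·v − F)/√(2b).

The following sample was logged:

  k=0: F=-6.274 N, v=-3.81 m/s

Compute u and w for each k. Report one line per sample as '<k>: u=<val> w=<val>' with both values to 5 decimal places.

0: u=-7.12188 w=1.70686

k=0: b·v=1.01×(-3.81)=-3.84810; √(2b)=1.42127; u=(-3.84810+(-6.274))/1.42127=-7.12188, w=(-3.84810−(-6.274))/1.42127=1.70686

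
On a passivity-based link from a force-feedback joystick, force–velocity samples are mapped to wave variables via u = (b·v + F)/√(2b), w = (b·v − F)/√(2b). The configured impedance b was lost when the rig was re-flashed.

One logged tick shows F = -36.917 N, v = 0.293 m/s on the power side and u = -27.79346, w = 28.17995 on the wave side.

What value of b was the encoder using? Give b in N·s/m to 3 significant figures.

b = 0.87 N·s/m

u + w = 0.38649;  u + w = √(2b)·v, so √(2b) = 0.38649/0.293 = 1.31908.
b = (√(2b))²/2 = 1.73997/2 = 0.86998.
(Check via u − w = 2F/√(2b): u − w = -55.97341, 2F/√(2b) = -55.97392.)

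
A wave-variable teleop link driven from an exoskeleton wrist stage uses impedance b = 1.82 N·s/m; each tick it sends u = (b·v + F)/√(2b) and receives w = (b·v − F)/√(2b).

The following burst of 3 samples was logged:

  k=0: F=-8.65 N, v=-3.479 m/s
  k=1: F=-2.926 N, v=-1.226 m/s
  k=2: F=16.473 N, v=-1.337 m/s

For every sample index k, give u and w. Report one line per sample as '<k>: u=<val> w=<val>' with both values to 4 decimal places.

0: u=-7.8526 w=1.2151
1: u=-2.7032 w=0.3641
2: u=7.3588 w=-9.9096

k=0: b·v=1.82×(-3.479)=-6.3318; √(2b)=1.9079; u=(-6.3318+(-8.65))/1.9079=-7.8526, w=(-6.3318−(-8.65))/1.9079=1.2151
k=1: b·v=1.82×(-1.226)=-2.2313; √(2b)=1.9079; u=(-2.2313+(-2.926))/1.9079=-2.7032, w=(-2.2313−(-2.926))/1.9079=0.3641
k=2: b·v=1.82×(-1.337)=-2.4333; √(2b)=1.9079; u=(-2.4333+16.473)/1.9079=7.3588, w=(-2.4333−16.473)/1.9079=-9.9096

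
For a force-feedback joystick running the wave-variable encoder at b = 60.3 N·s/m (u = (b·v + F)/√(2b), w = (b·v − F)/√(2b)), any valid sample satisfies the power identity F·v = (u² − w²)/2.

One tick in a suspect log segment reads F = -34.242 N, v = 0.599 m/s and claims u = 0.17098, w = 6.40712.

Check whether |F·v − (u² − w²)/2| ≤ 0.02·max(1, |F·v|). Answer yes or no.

F·v = (-34.242)×0.599 = -20.5110 W.
(u² − w²)/2 = (0.0292 − 41.0512)/2 = -20.5110 W.
|Δ| = 0.0000;  2% of max(1, |F·v|) = 0.4102.

yes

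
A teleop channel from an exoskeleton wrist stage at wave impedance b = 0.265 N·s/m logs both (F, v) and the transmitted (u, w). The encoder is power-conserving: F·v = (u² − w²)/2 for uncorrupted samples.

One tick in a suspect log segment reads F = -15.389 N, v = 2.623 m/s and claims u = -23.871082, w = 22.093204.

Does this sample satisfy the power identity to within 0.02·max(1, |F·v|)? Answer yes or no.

F·v = (-15.389)×2.623 = -40.365347 W.
(u² − w²)/2 = (569.828556 − 488.109663)/2 = 40.859446 W.
|Δ| = 81.224793;  2% of max(1, |F·v|) = 0.807307.

no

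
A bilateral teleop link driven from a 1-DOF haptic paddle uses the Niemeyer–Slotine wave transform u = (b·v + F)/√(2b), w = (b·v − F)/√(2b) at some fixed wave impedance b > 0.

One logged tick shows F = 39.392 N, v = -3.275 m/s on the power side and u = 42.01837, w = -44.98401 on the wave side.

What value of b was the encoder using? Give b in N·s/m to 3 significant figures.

b = 0.41 N·s/m

u + w = -2.96564;  u + w = √(2b)·v, so √(2b) = -2.96564/(-3.275) = 0.90554.
b = (√(2b))²/2 = 0.82000/2 = 0.41000.
(Check via u − w = 2F/√(2b): u − w = 87.00238, 2F/√(2b) = 87.00233.)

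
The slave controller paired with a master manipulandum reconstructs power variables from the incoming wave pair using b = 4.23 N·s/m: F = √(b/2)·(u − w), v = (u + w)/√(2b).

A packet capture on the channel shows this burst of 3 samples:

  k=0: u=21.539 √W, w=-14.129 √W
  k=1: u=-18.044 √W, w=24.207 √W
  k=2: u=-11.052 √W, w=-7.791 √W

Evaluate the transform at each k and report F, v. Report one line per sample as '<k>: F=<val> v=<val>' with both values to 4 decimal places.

k=0: u−w=35.6680, u+w=7.4100; √(b/2)=1.4543, √(2b)=2.9086; F=1.4543×35.668=51.8721, v=7.4100/2.9086=2.5476
k=1: u−w=-42.2510, u+w=6.1630; √(b/2)=1.4543, √(2b)=2.9086; F=1.4543×(-42.251)=-61.4458, v=6.1630/2.9086=2.1189
k=2: u−w=-3.2610, u+w=-18.8430; √(b/2)=1.4543, √(2b)=2.9086; F=1.4543×(-3.261)=-4.7425, v=-18.8430/2.9086=-6.4784

0: F=51.8721 v=2.5476
1: F=-61.4458 v=2.1189
2: F=-4.7425 v=-6.4784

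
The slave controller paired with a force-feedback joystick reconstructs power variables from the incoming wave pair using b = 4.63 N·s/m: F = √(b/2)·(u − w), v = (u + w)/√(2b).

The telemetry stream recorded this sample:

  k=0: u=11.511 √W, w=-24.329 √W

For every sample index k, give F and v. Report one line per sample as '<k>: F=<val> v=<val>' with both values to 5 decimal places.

k=0: u−w=35.84000, u+w=-12.81800; √(b/2)=1.52151, √(2b)=3.04302; F=1.52151×35.84=54.53100, v=-12.81800/3.04302=-4.21226

0: F=54.53100 v=-4.21226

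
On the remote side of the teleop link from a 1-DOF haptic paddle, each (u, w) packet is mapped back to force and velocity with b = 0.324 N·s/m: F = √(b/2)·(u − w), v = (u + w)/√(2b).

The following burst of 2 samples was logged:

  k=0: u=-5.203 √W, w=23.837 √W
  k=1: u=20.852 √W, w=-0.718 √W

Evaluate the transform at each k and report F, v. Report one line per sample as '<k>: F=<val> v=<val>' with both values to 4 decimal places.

0: F=-11.6884 v=23.1483
1: F=8.6818 v=25.0117

k=0: u−w=-29.0400, u+w=18.6340; √(b/2)=0.4025, √(2b)=0.8050; F=0.4025×(-29.04)=-11.6884, v=18.6340/0.8050=23.1483
k=1: u−w=21.5700, u+w=20.1340; √(b/2)=0.4025, √(2b)=0.8050; F=0.4025×21.57=8.6818, v=20.1340/0.8050=25.0117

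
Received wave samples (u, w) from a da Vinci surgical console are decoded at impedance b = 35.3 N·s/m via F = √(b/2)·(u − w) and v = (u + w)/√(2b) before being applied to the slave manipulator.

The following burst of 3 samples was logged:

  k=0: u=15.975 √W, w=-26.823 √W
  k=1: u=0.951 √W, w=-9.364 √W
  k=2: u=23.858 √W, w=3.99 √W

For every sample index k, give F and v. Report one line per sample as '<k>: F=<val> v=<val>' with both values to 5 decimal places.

0: F=179.80254 v=-1.29106
1: F=43.33528 v=-1.00126
2: F=83.46925 v=3.31430

k=0: u−w=42.79800, u+w=-10.84800; √(b/2)=4.20119, √(2b)=8.40238; F=4.20119×42.798=179.80254, v=-10.84800/8.40238=-1.29106
k=1: u−w=10.31500, u+w=-8.41300; √(b/2)=4.20119, √(2b)=8.40238; F=4.20119×10.315=43.33528, v=-8.41300/8.40238=-1.00126
k=2: u−w=19.86800, u+w=27.84800; √(b/2)=4.20119, √(2b)=8.40238; F=4.20119×19.868=83.46925, v=27.84800/8.40238=3.31430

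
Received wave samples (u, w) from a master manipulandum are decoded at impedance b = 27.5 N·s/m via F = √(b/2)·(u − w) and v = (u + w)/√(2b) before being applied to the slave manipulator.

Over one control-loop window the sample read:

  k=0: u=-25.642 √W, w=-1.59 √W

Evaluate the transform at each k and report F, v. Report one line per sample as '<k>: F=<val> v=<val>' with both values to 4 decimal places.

0: F=-89.1872 v=-3.6720

k=0: u−w=-24.0520, u+w=-27.2320; √(b/2)=3.7081, √(2b)=7.4162; F=3.7081×(-24.052)=-89.1872, v=-27.2320/7.4162=-3.6720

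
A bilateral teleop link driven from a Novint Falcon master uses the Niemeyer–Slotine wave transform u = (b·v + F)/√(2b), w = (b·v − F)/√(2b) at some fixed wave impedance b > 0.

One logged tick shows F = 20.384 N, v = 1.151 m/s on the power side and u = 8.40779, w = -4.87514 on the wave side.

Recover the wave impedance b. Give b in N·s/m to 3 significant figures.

b = 4.71 N·s/m

u + w = 3.53265;  u + w = √(2b)·v, so √(2b) = 3.53265/1.151 = 3.06920.
b = (√(2b))²/2 = 9.41999/2 = 4.71000.
(Check via u − w = 2F/√(2b): u − w = 13.28293, 2F/√(2b) = 13.28294.)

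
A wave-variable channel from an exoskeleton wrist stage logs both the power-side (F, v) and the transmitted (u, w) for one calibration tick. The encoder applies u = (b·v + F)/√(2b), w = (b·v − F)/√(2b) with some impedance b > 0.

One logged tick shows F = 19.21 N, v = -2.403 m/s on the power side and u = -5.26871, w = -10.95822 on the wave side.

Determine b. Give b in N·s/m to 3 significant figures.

b = 22.8 N·s/m

u + w = -16.2269;  u + w = √(2b)·v, so √(2b) = -16.2269/(-2.403) = 6.7528.
b = (√(2b))²/2 = 45.6000/2 = 22.8000.
(Check via u − w = 2F/√(2b): u − w = 5.6895, 2F/√(2b) = 5.6895.)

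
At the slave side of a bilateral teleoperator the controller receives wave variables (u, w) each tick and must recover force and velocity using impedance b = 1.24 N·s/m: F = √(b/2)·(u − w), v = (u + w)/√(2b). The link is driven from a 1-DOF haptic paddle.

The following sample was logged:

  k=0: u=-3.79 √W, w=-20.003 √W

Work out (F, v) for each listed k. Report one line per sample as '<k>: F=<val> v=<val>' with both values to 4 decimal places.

0: F=12.7661 v=-15.1086

k=0: u−w=16.2130, u+w=-23.7930; √(b/2)=0.7874, √(2b)=1.5748; F=0.7874×16.213=12.7661, v=-23.7930/1.5748=-15.1086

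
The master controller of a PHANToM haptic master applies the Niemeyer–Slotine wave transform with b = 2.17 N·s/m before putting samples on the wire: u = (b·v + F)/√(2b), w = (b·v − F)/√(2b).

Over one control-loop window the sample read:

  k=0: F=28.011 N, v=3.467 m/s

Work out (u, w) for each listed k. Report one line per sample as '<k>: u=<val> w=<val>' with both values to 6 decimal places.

k=0: b·v=2.17×3.467=7.523390; √(2b)=2.083267; u=(7.523390+28.011)/2.083267=17.057053, w=(7.523390−28.011)/2.083267=-9.834368

0: u=17.057053 w=-9.834368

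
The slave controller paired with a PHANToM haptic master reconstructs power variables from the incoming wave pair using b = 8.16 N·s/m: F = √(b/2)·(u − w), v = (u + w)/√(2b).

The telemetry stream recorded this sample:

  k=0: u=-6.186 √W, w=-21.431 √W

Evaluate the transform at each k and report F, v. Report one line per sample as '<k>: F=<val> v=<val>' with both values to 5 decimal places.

k=0: u−w=15.24500, u+w=-27.61700; √(b/2)=2.01990, √(2b)=4.03980; F=2.01990×15.245=30.79339, v=-27.61700/4.03980=-6.83623

0: F=30.79339 v=-6.83623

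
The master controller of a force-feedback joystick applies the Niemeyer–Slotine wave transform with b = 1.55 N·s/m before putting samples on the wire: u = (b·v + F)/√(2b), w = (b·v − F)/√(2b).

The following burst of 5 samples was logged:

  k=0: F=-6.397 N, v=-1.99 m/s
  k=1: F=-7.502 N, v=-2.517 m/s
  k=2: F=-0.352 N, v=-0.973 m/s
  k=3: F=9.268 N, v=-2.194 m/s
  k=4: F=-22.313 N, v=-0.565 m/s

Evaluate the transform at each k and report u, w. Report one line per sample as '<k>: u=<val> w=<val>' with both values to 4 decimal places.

0: u=-5.3851 w=1.8814
1: u=-6.4767 w=2.0450
2: u=-1.0565 w=-0.6566
3: u=3.3324 w=-7.1953
4: u=-13.1703 w=12.1755

k=0: b·v=1.55×(-1.99)=-3.0845; √(2b)=1.7607; u=(-3.0845+(-6.397))/1.7607=-5.3851, w=(-3.0845−(-6.397))/1.7607=1.8814
k=1: b·v=1.55×(-2.517)=-3.9013; √(2b)=1.7607; u=(-3.9013+(-7.502))/1.7607=-6.4767, w=(-3.9013−(-7.502))/1.7607=2.0450
k=2: b·v=1.55×(-0.973)=-1.5082; √(2b)=1.7607; u=(-1.5082+(-0.352))/1.7607=-1.0565, w=(-1.5082−(-0.352))/1.7607=-0.6566
k=3: b·v=1.55×(-2.194)=-3.4007; √(2b)=1.7607; u=(-3.4007+9.268)/1.7607=3.3324, w=(-3.4007−9.268)/1.7607=-7.1953
k=4: b·v=1.55×(-0.565)=-0.8757; √(2b)=1.7607; u=(-0.8757+(-22.313))/1.7607=-13.1703, w=(-0.8757−(-22.313))/1.7607=12.1755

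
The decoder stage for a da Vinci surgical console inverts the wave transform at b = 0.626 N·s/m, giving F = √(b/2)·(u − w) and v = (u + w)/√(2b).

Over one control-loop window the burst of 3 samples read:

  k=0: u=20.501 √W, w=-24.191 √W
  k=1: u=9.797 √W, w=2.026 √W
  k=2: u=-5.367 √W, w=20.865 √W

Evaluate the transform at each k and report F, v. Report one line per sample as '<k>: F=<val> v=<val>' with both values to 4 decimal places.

0: F=25.0036 v=-3.2978
1: F=4.3476 v=10.5664
2: F=-14.6759 v=13.8508

k=0: u−w=44.6920, u+w=-3.6900; √(b/2)=0.5595, √(2b)=1.1189; F=0.5595×44.692=25.0036, v=-3.6900/1.1189=-3.2978
k=1: u−w=7.7710, u+w=11.8230; √(b/2)=0.5595, √(2b)=1.1189; F=0.5595×7.771=4.3476, v=11.8230/1.1189=10.5664
k=2: u−w=-26.2320, u+w=15.4980; √(b/2)=0.5595, √(2b)=1.1189; F=0.5595×(-26.232)=-14.6759, v=15.4980/1.1189=13.8508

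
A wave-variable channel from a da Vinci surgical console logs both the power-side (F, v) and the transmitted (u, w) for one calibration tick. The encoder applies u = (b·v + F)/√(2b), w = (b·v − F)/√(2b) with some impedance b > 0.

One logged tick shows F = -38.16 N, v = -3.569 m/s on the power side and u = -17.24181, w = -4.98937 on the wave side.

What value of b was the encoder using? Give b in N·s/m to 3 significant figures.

u + w = -22.2312;  u + w = √(2b)·v, so √(2b) = -22.2312/(-3.569) = 6.2290.
b = (√(2b))²/2 = 38.8000/2 = 19.4000.
(Check via u − w = 2F/√(2b): u − w = -12.2524, 2F/√(2b) = -12.2524.)

b = 19.4 N·s/m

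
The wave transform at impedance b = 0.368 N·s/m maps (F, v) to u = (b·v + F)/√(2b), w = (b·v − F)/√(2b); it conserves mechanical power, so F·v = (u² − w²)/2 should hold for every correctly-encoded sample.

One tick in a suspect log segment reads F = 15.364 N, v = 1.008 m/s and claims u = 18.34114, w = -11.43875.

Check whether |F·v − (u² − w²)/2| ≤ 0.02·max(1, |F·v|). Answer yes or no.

F·v = 15.364×1.008 = 15.4869 W.
(u² − w²)/2 = (336.3974 − 130.8450)/2 = 102.7762 W.
|Δ| = 87.2893;  2% of max(1, |F·v|) = 0.3097.

no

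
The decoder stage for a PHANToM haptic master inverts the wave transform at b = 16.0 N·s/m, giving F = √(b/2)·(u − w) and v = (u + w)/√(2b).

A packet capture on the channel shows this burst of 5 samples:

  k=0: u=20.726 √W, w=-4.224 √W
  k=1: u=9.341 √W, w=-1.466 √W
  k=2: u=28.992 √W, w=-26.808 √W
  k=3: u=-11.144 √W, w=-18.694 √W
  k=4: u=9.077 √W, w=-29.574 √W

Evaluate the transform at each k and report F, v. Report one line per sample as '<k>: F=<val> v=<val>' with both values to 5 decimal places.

0: F=70.56926 v=2.91717
1: F=30.56681 v=1.39212
2: F=157.82623 v=0.38608
3: F=21.35462 v=-5.27466
4: F=109.32154 v=-3.62339

k=0: u−w=24.95000, u+w=16.50200; √(b/2)=2.82843, √(2b)=5.65685; F=2.82843×24.95=70.56926, v=16.50200/5.65685=2.91717
k=1: u−w=10.80700, u+w=7.87500; √(b/2)=2.82843, √(2b)=5.65685; F=2.82843×10.807=30.56681, v=7.87500/5.65685=1.39212
k=2: u−w=55.80000, u+w=2.18400; √(b/2)=2.82843, √(2b)=5.65685; F=2.82843×55.8=157.82623, v=2.18400/5.65685=0.38608
k=3: u−w=7.55000, u+w=-29.83800; √(b/2)=2.82843, √(2b)=5.65685; F=2.82843×7.55=21.35462, v=-29.83800/5.65685=-5.27466
k=4: u−w=38.65100, u+w=-20.49700; √(b/2)=2.82843, √(2b)=5.65685; F=2.82843×38.651=109.32154, v=-20.49700/5.65685=-3.62339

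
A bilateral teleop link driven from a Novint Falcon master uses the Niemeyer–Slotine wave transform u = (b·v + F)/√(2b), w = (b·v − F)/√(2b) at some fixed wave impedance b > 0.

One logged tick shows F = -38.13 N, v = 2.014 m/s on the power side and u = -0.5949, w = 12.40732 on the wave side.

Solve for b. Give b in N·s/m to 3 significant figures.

b = 17.2 N·s/m

u + w = 11.8124;  u + w = √(2b)·v, so √(2b) = 11.8124/2.014 = 5.8652.
b = (√(2b))²/2 = 34.4000/2 = 17.2000.
(Check via u − w = 2F/√(2b): u − w = -13.0022, 2F/√(2b) = -13.0022.)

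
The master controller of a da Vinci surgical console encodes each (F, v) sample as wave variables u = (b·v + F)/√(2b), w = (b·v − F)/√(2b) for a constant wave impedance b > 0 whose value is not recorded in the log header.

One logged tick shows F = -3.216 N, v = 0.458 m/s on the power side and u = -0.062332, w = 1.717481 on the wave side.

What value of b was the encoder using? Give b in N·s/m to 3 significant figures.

b = 6.53 N·s/m

u + w = 1.655149;  u + w = √(2b)·v, so √(2b) = 1.655149/0.458 = 3.613862.
b = (√(2b))²/2 = 13.060002/2 = 6.530001.
(Check via u − w = 2F/√(2b): u − w = -1.779813, 2F/√(2b) = -1.779813.)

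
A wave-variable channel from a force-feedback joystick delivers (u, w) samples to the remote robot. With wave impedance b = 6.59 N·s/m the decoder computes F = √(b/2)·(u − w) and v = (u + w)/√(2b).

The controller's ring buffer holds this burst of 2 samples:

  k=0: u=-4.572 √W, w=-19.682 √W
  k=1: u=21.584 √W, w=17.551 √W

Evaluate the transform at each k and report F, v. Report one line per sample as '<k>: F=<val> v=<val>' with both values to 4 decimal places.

0: F=27.4279 v=-6.6808
1: F=7.3208 v=10.7797

k=0: u−w=15.1100, u+w=-24.2540; √(b/2)=1.8152, √(2b)=3.6304; F=1.8152×15.11=27.4279, v=-24.2540/3.6304=-6.6808
k=1: u−w=4.0330, u+w=39.1350; √(b/2)=1.8152, √(2b)=3.6304; F=1.8152×4.033=7.3208, v=39.1350/3.6304=10.7797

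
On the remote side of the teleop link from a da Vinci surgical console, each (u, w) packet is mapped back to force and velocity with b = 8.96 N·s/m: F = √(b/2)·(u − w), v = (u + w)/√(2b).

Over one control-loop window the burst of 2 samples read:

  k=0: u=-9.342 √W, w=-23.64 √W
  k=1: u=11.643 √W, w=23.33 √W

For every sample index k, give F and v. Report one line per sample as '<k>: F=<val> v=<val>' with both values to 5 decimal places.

k=0: u−w=14.29800, u+w=-32.98200; √(b/2)=2.11660, √(2b)=4.23320; F=2.11660×14.298=30.26316, v=-32.98200/4.23320=-7.79127
k=1: u−w=-11.68700, u+w=34.97300; √(b/2)=2.11660, √(2b)=4.23320; F=2.11660×(-11.687)=-24.73672, v=34.97300/4.23320=8.26159

0: F=30.26316 v=-7.79127
1: F=-24.73672 v=8.26159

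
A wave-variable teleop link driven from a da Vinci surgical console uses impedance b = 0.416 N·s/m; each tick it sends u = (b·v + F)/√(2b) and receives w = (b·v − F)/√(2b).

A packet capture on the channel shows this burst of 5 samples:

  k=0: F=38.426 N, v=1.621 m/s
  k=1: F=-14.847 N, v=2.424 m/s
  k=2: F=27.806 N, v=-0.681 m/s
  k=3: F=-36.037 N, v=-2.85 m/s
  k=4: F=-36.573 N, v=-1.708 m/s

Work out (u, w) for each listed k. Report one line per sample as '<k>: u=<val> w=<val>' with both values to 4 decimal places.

k=0: b·v=0.416×1.621=0.6743; √(2b)=0.9121; u=(0.6743+38.426)/0.9121=42.8666, w=(0.6743−38.426)/0.9121=-41.3880
k=1: b·v=0.416×2.424=1.0084; √(2b)=0.9121; u=(1.0084+(-14.847))/0.9121=-15.1716, w=(1.0084−(-14.847))/0.9121=17.3826
k=2: b·v=0.416×(-0.681)=-0.2833; √(2b)=0.9121; u=(-0.2833+27.806)/0.9121=30.1738, w=(-0.2833−27.806)/0.9121=-30.7949
k=3: b·v=0.416×(-2.85)=-1.1856; √(2b)=0.9121; u=(-1.1856+(-36.037))/0.9121=-40.8080, w=(-1.1856−(-36.037))/0.9121=38.2084
k=4: b·v=0.416×(-1.708)=-0.7105; √(2b)=0.9121; u=(-0.7105+(-36.573))/0.9121=-40.8748, w=(-0.7105−(-36.573))/0.9121=39.3168

0: u=42.8666 w=-41.3880
1: u=-15.1716 w=17.3826
2: u=30.1738 w=-30.7949
3: u=-40.8080 w=38.2084
4: u=-40.8748 w=39.3168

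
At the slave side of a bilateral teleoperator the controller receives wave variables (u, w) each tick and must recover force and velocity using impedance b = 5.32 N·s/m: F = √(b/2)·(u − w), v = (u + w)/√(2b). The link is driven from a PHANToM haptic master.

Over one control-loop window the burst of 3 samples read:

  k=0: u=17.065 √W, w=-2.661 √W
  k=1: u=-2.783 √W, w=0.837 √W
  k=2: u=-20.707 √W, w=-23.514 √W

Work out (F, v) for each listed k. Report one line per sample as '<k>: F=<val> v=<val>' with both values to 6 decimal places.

k=0: u−w=19.726000, u+w=14.404000; √(b/2)=1.630951, √(2b)=3.261901; F=1.630951×19.726=32.172132, v=14.404000/3.261901=4.415830
k=1: u−w=-3.620000, u+w=-1.946000; √(b/2)=1.630951, √(2b)=3.261901; F=1.630951×(-3.62)=-5.904041, v=-1.946000/3.261901=-0.596585
k=2: u−w=2.807000, u+w=-44.221000; √(b/2)=1.630951, √(2b)=3.261901; F=1.630951×2.807=4.578078, v=-44.221000/3.261901=-13.556817

0: F=32.172132 v=4.415830
1: F=-5.904041 v=-0.596585
2: F=4.578078 v=-13.556817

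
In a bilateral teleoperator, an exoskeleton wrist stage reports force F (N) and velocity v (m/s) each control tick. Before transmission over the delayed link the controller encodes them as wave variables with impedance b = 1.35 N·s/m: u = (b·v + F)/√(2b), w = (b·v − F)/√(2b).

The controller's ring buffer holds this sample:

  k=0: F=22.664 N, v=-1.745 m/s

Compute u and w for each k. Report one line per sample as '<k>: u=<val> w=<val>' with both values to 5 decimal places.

k=0: b·v=1.35×(-1.745)=-2.35575; √(2b)=1.64317; u=(-2.35575+22.664)/1.64317=12.35921, w=(-2.35575−22.664)/1.64317=-15.22653

0: u=12.35921 w=-15.22653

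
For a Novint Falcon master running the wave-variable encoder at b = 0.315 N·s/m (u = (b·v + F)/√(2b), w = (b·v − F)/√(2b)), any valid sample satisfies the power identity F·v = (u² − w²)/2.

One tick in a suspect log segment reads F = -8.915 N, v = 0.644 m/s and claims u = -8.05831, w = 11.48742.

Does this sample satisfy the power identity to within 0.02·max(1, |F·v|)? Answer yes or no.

no

F·v = (-8.915)×0.644 = -5.7413 W.
(u² − w²)/2 = (64.9364 − 131.9608)/2 = -33.5122 W.
|Δ| = 27.7710;  2% of max(1, |F·v|) = 0.1148.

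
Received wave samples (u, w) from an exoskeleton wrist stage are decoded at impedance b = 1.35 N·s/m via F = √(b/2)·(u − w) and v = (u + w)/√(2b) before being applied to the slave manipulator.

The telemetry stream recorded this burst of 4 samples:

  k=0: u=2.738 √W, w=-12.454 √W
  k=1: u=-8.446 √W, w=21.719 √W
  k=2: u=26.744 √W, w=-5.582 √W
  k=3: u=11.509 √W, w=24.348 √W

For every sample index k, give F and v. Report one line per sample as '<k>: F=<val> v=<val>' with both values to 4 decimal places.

k=0: u−w=15.1920, u+w=-9.7160; √(b/2)=0.8216, √(2b)=1.6432; F=0.8216×15.192=12.4815, v=-9.7160/1.6432=-5.9130
k=1: u−w=-30.1650, u+w=13.2730; √(b/2)=0.8216, √(2b)=1.6432; F=0.8216×(-30.165)=-24.7831, v=13.2730/1.6432=8.0777
k=2: u−w=32.3260, u+w=21.1620; √(b/2)=0.8216, √(2b)=1.6432; F=0.8216×32.326=26.5585, v=21.1620/1.6432=12.8788
k=3: u−w=-12.8390, u+w=35.8570; √(b/2)=0.8216, √(2b)=1.6432; F=0.8216×(-12.839)=-10.5483, v=35.8570/1.6432=21.8219

0: F=12.4815 v=-5.9130
1: F=-24.7831 v=8.0777
2: F=26.5585 v=12.8788
3: F=-10.5483 v=21.8219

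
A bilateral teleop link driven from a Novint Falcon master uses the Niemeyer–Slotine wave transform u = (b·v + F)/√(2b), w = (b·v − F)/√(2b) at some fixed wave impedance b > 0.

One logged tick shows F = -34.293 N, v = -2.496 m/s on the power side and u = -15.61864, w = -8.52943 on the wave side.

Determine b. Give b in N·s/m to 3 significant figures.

b = 46.8 N·s/m

u + w = -24.14807;  u + w = √(2b)·v, so √(2b) = -24.14807/(-2.496) = 9.67471.
b = (√(2b))²/2 = 93.59997/2 = 46.79998.
(Check via u − w = 2F/√(2b): u − w = -7.08921, 2F/√(2b) = -7.08921.)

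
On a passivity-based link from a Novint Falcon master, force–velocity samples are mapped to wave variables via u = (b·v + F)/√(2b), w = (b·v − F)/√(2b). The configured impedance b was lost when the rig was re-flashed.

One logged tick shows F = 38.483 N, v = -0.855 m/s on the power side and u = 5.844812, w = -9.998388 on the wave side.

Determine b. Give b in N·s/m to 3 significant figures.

b = 11.8 N·s/m

u + w = -4.153576;  u + w = √(2b)·v, so √(2b) = -4.153576/(-0.855) = 4.857984.
b = (√(2b))²/2 = 23.600005/2 = 11.800002.
(Check via u − w = 2F/√(2b): u − w = 15.843200, 2F/√(2b) = 15.843199.)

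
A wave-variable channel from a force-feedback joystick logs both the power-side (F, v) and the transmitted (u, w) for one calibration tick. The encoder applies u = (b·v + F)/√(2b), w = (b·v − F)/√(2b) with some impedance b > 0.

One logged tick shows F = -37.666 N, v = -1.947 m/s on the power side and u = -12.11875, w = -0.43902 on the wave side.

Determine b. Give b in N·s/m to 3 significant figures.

u + w = -12.5578;  u + w = √(2b)·v, so √(2b) = -12.5578/(-1.947) = 6.4498.
b = (√(2b))²/2 = 41.6000/2 = 20.8000.
(Check via u − w = 2F/√(2b): u − w = -11.6797, 2F/√(2b) = -11.6797.)

b = 20.8 N·s/m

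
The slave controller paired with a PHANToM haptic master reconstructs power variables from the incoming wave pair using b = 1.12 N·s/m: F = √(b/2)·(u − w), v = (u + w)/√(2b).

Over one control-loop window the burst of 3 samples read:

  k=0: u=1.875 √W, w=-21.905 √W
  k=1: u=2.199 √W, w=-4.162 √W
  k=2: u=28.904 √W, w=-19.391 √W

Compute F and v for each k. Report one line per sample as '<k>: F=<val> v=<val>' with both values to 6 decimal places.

k=0: u−w=23.780000, u+w=-20.030000; √(b/2)=0.748331, √(2b)=1.496663; F=0.748331×23.78=17.795323, v=-20.030000/1.496663=-13.383107
k=1: u−w=6.361000, u+w=-1.963000; √(b/2)=0.748331, √(2b)=1.496663; F=0.748331×6.361=4.760137, v=-1.963000/1.496663=-1.311585
k=2: u−w=48.295000, u+w=9.513000; √(b/2)=0.748331, √(2b)=1.496663; F=0.748331×48.295=36.140669, v=9.513000/1.496663=6.356140

0: F=17.795323 v=-13.383107
1: F=4.760137 v=-1.311585
2: F=36.140669 v=6.356140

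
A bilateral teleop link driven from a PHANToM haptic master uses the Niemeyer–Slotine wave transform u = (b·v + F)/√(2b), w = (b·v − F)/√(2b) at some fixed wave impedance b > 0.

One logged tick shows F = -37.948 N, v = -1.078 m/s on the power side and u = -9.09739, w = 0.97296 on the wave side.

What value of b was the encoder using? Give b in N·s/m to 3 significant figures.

b = 28.4 N·s/m

u + w = -8.12443;  u + w = √(2b)·v, so √(2b) = -8.12443/(-1.078) = 7.53658.
b = (√(2b))²/2 = 56.79999/2 = 28.40000.
(Check via u − w = 2F/√(2b): u − w = -10.07035, 2F/√(2b) = -10.07035.)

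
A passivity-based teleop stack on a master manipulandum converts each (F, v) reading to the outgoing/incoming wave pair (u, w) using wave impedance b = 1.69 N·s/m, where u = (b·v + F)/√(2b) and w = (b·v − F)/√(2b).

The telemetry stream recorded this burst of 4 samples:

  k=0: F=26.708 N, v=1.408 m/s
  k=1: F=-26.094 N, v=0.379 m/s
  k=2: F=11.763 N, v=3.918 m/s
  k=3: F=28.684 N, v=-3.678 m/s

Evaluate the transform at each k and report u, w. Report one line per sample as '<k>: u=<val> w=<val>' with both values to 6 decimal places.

0: u=15.821525 w=-13.232949
1: u=-13.844873 w=14.541656
2: u=9.999806 w=-2.796651
3: u=12.221079 w=-18.983000

k=0: b·v=1.69×1.408=2.379520; √(2b)=1.838478; u=(2.379520+26.708)/1.838478=15.821525, w=(2.379520−26.708)/1.838478=-13.232949
k=1: b·v=1.69×0.379=0.640510; √(2b)=1.838478; u=(0.640510+(-26.094))/1.838478=-13.844873, w=(0.640510−(-26.094))/1.838478=14.541656
k=2: b·v=1.69×3.918=6.621420; √(2b)=1.838478; u=(6.621420+11.763)/1.838478=9.999806, w=(6.621420−11.763)/1.838478=-2.796651
k=3: b·v=1.69×(-3.678)=-6.215820; √(2b)=1.838478; u=(-6.215820+28.684)/1.838478=12.221079, w=(-6.215820−28.684)/1.838478=-18.983000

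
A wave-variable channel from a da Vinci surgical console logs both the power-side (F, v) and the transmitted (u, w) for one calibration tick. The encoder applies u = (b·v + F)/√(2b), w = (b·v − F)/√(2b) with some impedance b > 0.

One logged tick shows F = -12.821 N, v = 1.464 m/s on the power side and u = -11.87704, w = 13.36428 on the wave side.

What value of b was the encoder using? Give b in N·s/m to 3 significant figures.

b = 0.516 N·s/m

u + w = 1.4872;  u + w = √(2b)·v, so √(2b) = 1.4872/1.464 = 1.0159.
b = (√(2b))²/2 = 1.0320/2 = 0.5160.
(Check via u − w = 2F/√(2b): u − w = -25.2413, 2F/√(2b) = -25.2413.)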